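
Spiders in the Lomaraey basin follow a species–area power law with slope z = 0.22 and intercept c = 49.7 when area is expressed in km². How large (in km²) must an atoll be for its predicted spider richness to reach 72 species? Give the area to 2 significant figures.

72 = 49.7 × A^0.22  ⇒  A^0.22 = 72/49.7 = 1.449
ln A = ln(1.449) / 0.22 = 0.3707 / 0.22 = 1.6848
A = e^1.6848 ≈ 5.391 km²

5.4 km²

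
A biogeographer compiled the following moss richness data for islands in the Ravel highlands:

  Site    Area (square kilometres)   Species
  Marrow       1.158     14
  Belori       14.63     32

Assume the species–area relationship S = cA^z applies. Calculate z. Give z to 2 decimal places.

Taking logs: ln S = ln c + z ln A, so z = (ln S₂ − ln S₁)/(ln A₂ − ln A₁).
z = ln(32/14) / ln(14.63/1.158) = ln(2.286) / ln(12.63) = 0.8267 / 2.5364 = 0.3259

0.33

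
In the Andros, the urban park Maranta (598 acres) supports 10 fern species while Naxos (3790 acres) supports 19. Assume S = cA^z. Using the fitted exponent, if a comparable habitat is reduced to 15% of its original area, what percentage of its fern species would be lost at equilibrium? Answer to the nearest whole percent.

48%

z = ln(19/10) / ln(3790/598) = 0.6419 / 1.8465 = 0.3476
S_new/S_old = (A_new/A_old)^z = 0.15^0.3476 = exp(0.3476 × -1.8971) = 0.5171
Fraction lost = 1 − 0.5171 = 0.4829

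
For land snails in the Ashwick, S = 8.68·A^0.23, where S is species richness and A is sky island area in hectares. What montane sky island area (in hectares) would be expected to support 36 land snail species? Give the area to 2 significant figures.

490 hectares

36 = 8.68 × A^0.23  ⇒  A^0.23 = 36/8.68 = 4.147
ln A = ln(4.147) / 0.23 = 1.4225 / 0.23 = 6.1848
A = e^6.1848 ≈ 485.3 hectares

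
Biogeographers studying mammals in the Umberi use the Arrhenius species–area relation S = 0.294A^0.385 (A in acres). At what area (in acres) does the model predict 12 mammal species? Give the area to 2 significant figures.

12 = 0.294 × A^0.385  ⇒  A^0.385 = 12/0.294 = 40.82
ln A = ln(40.82) / 0.385 = 3.7091 / 0.385 = 9.6340
A = e^9.6340 ≈ 15275 acres

15000 acres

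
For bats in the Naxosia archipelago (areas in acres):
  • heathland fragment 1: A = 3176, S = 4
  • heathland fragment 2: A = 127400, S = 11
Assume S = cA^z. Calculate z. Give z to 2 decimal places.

Taking logs: ln S = ln c + z ln A, so z = (ln S₂ − ln S₁)/(ln A₂ − ln A₁).
z = ln(11/4) / ln(127400/3176) = ln(2.75) / ln(40.11) = 1.0116 / 3.6917 = 0.2740

0.27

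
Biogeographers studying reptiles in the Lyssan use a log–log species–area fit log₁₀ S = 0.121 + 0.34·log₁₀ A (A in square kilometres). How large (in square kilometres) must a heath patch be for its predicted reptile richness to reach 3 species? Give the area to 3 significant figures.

3 = 1.321 × A^0.34  ⇒  A^0.34 = 3/1.321 = 2.27
ln A = ln(2.27) / 0.34 = 0.8200 / 0.34 = 2.4118
A = e^2.4118 ≈ 11.15 square kilometres

11.2 square kilometres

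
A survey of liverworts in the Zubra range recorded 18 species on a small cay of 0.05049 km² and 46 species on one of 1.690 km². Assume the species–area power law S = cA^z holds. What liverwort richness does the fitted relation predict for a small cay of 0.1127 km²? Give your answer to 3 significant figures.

22.3

z = ln(46/18) / ln(1.69/0.05049) = 0.9383 / 3.5107 = 0.2673
c = 18 / 0.05049^0.2673 = 18 / 0.4502 = 39.98
S₃ = 39.98 × 0.1127^0.2673 = 39.98 × 0.558 ≈ 22.31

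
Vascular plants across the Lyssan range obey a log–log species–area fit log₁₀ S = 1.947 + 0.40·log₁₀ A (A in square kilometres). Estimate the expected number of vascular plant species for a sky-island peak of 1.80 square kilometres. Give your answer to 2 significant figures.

S = 88.51 × 1.8^0.4
ln S = ln 88.51 + 0.4 × ln 1.8 = 4.4831 + 0.4 × 0.5878 = 4.7182
S = e^4.7182 ≈ 112

110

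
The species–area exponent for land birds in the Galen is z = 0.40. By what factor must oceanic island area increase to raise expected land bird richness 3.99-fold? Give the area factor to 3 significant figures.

31.8

(A₂/A₁)^0.4 = 3.99, so A₂/A₁ = 3.99^(1/0.4) = 3.99^2.5
ln(A₂/A₁) = ln 3.99 / 0.4 = 1.3838 / 0.4 = 3.4595
A₂/A₁ = e^3.4595 ≈ 31.8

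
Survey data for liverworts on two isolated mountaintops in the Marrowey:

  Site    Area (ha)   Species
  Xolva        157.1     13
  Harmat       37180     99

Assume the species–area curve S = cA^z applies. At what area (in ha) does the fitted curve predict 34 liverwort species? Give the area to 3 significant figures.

z = ln(99/13) / ln(37180/157.1) = 2.0302 / 5.4666 = 0.3714
c = 13 / 157.1^0.3714 = 13 / 6.54 = 1.988
A = (34/1.988)^(1/0.3714) ⇒ ln A = ln(17.11)/0.3714 = 7.6457
A = e^7.6457 ≈ 2092 ha

2090 ha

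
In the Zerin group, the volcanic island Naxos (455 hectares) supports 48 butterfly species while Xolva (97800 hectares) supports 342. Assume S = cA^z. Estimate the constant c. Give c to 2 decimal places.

5.12

z = ln(S₂/S₁) / ln(A₂/A₁) = ln(342/48) / ln(97800/455) = 1.9636 / 5.3704 = 0.3656
c = S₁ / A₁^z = 48 / 455^0.3656 = 48 / 9.373 = 5.121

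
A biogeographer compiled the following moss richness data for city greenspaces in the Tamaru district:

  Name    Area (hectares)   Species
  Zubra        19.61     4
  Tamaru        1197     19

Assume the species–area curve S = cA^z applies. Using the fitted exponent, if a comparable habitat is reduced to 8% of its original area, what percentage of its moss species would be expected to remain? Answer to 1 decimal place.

38.4%

z = ln(19/4) / ln(1197/19.61) = 1.5581 / 4.1115 = 0.3790
S_new/S_old = (A_new/A_old)^z = 0.08^0.3790 = exp(0.3790 × -2.5257) = 0.384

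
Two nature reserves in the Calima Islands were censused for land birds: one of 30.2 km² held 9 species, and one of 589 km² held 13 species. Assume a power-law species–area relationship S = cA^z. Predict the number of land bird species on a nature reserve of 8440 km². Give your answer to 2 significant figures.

18

z = ln(13/9) / ln(589/30.2) = 0.3677 / 2.9706 = 0.1238
c = 9 / 30.2^0.1238 = 9 / 1.525 = 5.902
S₃ = 5.902 × 8440^0.1238 = 5.902 × 3.062 ≈ 18.07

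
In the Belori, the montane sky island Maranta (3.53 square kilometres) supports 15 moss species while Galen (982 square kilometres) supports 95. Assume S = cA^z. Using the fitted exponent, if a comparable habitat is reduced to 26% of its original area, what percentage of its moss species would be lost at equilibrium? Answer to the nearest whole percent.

36%

z = ln(95/15) / ln(982/3.53) = 1.8458 / 5.6283 = 0.3280
S_new/S_old = (A_new/A_old)^z = 0.26^0.3280 = exp(0.3280 × -1.3471) = 0.6429
Fraction lost = 1 − 0.6429 = 0.3571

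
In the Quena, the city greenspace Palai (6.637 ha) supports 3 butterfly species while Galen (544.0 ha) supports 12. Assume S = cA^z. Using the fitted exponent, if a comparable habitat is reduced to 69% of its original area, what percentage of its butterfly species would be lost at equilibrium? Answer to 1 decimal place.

z = ln(12/3) / ln(544/6.637) = 1.3863 / 4.4063 = 0.3146
S_new/S_old = (A_new/A_old)^z = 0.69^0.3146 = exp(0.3146 × -0.3711) = 0.8898
Fraction lost = 1 − 0.8898 = 0.1102

11.0%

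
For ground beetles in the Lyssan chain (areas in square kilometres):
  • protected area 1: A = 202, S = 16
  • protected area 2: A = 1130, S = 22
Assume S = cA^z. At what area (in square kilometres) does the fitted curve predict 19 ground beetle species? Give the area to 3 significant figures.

512 square kilometres

z = ln(22/16) / ln(1130/202) = 0.3185 / 1.7217 = 0.1850
c = 16 / 202^0.1850 = 16 / 2.669 = 5.994
A = (19/5.994)^(1/0.1850) ⇒ ln A = ln(3.17)/0.1850 = 6.2374
A = e^6.2374 ≈ 511.5 square kilometres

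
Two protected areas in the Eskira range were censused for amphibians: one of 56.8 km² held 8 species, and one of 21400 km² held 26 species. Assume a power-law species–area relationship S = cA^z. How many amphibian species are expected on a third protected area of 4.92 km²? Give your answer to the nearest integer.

5

z = ln(26/8) / ln(21400/56.8) = 1.1787 / 5.9316 = 0.1987
c = 8 / 56.8^0.1987 = 8 / 2.232 = 3.585
S₃ = 3.585 × 4.92^0.1987 = 3.585 × 1.372 ≈ 4.92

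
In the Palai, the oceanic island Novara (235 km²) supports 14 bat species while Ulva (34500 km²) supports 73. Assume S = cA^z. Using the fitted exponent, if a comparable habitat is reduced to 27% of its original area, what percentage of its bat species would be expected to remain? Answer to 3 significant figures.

z = ln(73/14) / ln(34500/235) = 1.6514 / 4.9891 = 0.3310
S_new/S_old = (A_new/A_old)^z = 0.27^0.3310 = exp(0.3310 × -1.3093) = 0.6483

64.8%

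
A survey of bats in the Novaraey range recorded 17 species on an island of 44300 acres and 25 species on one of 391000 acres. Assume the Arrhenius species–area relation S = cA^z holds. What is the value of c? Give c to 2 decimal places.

z = ln(S₂/S₁) / ln(A₂/A₁) = ln(25/17) / ln(391000/44300) = 0.3857 / 2.1777 = 0.1771
c = S₁ / A₁^z = 17 / 44300^0.1771 = 17 / 6.65 = 2.556

2.56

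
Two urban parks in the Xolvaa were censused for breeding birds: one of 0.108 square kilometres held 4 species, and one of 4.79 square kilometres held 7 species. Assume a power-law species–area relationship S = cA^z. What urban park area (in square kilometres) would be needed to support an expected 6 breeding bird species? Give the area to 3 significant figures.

z = ln(7/4) / ln(4.79/0.108) = 0.5596 / 3.7922 = 0.1476
c = 4 / 0.108^0.1476 = 4 / 0.72 = 5.555
A = (6/5.555)^(1/0.1476) ⇒ ln A = ln(1.08)/0.1476 = 0.5220
A = e^0.5220 ≈ 1.685 square kilometres

1.69 square kilometres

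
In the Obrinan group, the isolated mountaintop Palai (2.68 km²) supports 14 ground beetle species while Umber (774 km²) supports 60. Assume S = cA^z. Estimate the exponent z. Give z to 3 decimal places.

Taking logs: ln S = ln c + z ln A, so z = (ln S₂ − ln S₁)/(ln A₂ − ln A₁).
z = ln(60/14) / ln(774/2.68) = ln(4.286) / ln(288.8) = 1.4553 / 5.6658 = 0.2569

0.257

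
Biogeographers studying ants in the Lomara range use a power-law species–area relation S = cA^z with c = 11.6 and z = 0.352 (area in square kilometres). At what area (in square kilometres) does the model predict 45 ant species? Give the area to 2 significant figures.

45 = 11.6 × A^0.352  ⇒  A^0.352 = 45/11.6 = 3.879
ln A = ln(3.879) / 0.352 = 1.3557 / 0.352 = 3.8513
A = e^3.8513 ≈ 47.05 square kilometres

47 square kilometres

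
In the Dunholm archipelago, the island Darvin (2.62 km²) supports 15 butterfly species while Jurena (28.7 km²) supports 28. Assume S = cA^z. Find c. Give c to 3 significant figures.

11.7

z = ln(S₂/S₁) / ln(A₂/A₁) = ln(28/15) / ln(28.7/2.62) = 0.6242 / 2.3937 = 0.2607
c = S₁ / A₁^z = 15 / 2.62^0.2607 = 15 / 1.285 = 11.67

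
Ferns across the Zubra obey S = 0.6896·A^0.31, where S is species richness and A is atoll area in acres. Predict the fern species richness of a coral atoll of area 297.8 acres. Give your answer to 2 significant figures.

S = 0.6896 × 297.8^0.31 = 0.6896 × 5.847 ≈ 4.032

4.0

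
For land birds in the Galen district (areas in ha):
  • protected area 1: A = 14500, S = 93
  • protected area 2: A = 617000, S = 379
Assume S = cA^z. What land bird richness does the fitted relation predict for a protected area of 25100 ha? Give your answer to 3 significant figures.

z = ln(379/93) / ln(617000/14500) = 1.4049 / 3.7507 = 0.3746
c = 93 / 14500^0.3746 = 93 / 36.2 = 2.569
S₃ = 2.569 × 25100^0.3746 = 2.569 × 44.47 ≈ 114.2

114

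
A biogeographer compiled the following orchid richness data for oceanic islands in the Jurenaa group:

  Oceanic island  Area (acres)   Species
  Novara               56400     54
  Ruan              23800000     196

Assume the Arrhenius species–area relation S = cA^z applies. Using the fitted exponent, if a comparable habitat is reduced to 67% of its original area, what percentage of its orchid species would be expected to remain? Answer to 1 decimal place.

z = ln(196/54) / ln(23800000/56400) = 1.2891 / 6.0450 = 0.2133
S_new/S_old = (A_new/A_old)^z = 0.67^0.2133 = exp(0.2133 × -0.4005) = 0.9181

91.8%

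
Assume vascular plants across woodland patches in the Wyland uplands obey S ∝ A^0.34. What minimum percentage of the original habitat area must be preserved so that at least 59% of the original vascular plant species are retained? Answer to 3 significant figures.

21.2%

Need (A_new/A_old)^0.34 = 0.59, so A_new/A_old = 0.59^(1/0.34) = 0.59^2.941
ln(A_new/A_old) = ln 0.59 / 0.34 = -0.5276 / 0.34 = -1.5519
A_new/A_old = e^-1.5519 ≈ 0.2119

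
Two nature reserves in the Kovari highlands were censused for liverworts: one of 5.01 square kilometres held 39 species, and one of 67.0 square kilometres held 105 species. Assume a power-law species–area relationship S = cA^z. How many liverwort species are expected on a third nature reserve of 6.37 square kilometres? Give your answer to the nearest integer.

z = ln(105/39) / ln(67/5.01) = 0.9904 / 2.5933 = 0.3819
c = 39 / 5.01^0.3819 = 39 / 1.85 = 21.08
S₃ = 21.08 × 6.37^0.3819 = 21.08 × 2.028 ≈ 42.75

43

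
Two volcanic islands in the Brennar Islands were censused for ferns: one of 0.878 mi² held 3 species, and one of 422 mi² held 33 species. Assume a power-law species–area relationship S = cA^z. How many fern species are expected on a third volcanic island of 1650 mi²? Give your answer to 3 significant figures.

56.0

z = ln(33/3) / ln(422/0.878) = 2.3979 / 6.1751 = 0.3883
c = 3 / 0.878^0.3883 = 3 / 0.9507 = 3.155
S₃ = 3.155 × 1650^0.3883 = 3.155 × 17.76 ≈ 56.04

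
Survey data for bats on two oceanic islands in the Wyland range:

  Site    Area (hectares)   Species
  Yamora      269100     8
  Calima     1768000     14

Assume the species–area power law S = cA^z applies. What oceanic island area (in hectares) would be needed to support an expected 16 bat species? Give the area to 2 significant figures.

2800000 hectares

z = ln(14/8) / ln(1768000/269100) = 0.5596 / 1.8825 = 0.2973
c = 8 / 269100^0.2973 = 8 / 41.13 = 0.1945
A = (16/0.1945)^(1/0.2973) ⇒ ln A = ln(82.26)/0.2973 = 14.8346
A = e^14.8346 ≈ 2770540 hectares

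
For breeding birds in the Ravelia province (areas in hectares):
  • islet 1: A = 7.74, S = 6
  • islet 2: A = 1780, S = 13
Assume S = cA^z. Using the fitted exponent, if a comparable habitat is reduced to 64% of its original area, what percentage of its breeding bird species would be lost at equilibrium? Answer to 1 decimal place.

6.1%

z = ln(13/6) / ln(1780/7.74) = 0.7732 / 5.4380 = 0.1422
S_new/S_old = (A_new/A_old)^z = 0.64^0.1422 = exp(0.1422 × -0.4463) = 0.9385
Fraction lost = 1 − 0.9385 = 0.06148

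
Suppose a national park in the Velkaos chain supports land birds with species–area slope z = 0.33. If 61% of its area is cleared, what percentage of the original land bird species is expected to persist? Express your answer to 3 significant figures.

73.3%

S_new/S_old = (A_new/A_old)^z = 0.39^0.33
= exp(0.33 × ln 0.39) = exp(0.33 × -0.9416) = exp(-0.3107) ≈ 0.7329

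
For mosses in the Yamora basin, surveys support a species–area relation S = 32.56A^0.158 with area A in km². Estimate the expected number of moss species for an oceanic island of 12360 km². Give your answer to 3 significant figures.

S = 32.56 × 12360^0.158 = 32.56 × 4.431 ≈ 144.3

144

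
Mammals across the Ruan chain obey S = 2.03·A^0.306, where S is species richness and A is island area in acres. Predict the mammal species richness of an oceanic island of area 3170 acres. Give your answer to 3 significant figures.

23.9

S = 2.03 × 3170^0.306 = 2.03 × 11.78 ≈ 23.92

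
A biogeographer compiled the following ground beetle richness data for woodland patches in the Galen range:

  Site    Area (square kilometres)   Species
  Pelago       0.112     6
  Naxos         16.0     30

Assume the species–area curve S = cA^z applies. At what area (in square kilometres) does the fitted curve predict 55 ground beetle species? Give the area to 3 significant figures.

104 square kilometres

z = ln(30/6) / ln(16/0.112) = 1.6094 / 4.9618 = 0.3244
c = 6 / 0.112^0.3244 = 6 / 0.4916 = 12.21
A = (55/12.21)^(1/0.3244) ⇒ ln A = ln(4.506)/0.3244 = 4.6413
A = e^4.6413 ≈ 103.7 square kilometres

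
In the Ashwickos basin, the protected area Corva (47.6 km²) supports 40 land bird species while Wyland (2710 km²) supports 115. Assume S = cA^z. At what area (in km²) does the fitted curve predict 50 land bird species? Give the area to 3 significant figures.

112 km²

z = ln(115/40) / ln(2710/47.6) = 1.0561 / 4.0419 = 0.2613
c = 40 / 47.6^0.2613 = 40 / 2.744 = 14.58
A = (50/14.58)^(1/0.2613) ⇒ ln A = ln(3.43)/0.2613 = 4.7169
A = e^4.7169 ≈ 111.8 km²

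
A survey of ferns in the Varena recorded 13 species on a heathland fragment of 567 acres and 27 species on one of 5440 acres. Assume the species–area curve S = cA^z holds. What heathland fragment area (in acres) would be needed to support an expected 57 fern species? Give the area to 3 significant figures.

z = ln(27/13) / ln(5440/567) = 0.7309 / 2.2612 = 0.3232
c = 13 / 567^0.3232 = 13 / 7.763 = 1.675
A = (57/1.675)^(1/0.3232) ⇒ ln A = ln(34.04)/0.3232 = 10.9132
A = e^10.9132 ≈ 54897 acres

54900 acres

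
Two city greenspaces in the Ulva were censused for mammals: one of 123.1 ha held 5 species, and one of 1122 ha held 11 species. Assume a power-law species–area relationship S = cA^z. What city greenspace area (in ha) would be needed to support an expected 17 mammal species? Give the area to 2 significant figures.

z = ln(11/5) / ln(1122/123.1) = 0.7885 / 2.2099 = 0.3568
c = 5 / 123.1^0.3568 = 5 / 5.569 = 0.8978
A = (17/0.8978)^(1/0.3568) ⇒ ln A = ln(18.93)/0.3568 = 8.2430
A = e^8.2430 ≈ 3801 ha

3800 ha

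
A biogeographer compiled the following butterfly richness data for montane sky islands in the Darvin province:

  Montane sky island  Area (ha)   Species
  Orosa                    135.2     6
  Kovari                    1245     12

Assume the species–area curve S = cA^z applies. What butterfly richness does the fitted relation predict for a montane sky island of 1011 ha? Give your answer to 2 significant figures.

11

z = ln(12/6) / ln(1245/135.2) = 0.6931 / 2.2201 = 0.3122
c = 6 / 135.2^0.3122 = 6 / 4.627 = 1.297
S₃ = 1.297 × 1011^0.3122 = 1.297 × 8.672 ≈ 11.24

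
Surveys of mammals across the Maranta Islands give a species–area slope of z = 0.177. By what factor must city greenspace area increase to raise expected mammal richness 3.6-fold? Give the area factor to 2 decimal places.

(A₂/A₁)^0.177 = 3.6, so A₂/A₁ = 3.6^(1/0.177) = 3.6^5.65
ln(A₂/A₁) = ln 3.6 / 0.177 = 1.2809 / 0.177 = 7.2369
A₂/A₁ = e^7.2369 ≈ 1390

1389.80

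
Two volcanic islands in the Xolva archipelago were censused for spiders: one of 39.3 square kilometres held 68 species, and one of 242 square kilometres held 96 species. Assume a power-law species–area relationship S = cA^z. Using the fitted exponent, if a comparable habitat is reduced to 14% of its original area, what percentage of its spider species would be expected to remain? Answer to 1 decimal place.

z = ln(96/68) / ln(242/39.3) = 0.3448 / 1.8177 = 0.1897
S_new/S_old = (A_new/A_old)^z = 0.14^0.1897 = exp(0.1897 × -1.9661) = 0.6887

68.9%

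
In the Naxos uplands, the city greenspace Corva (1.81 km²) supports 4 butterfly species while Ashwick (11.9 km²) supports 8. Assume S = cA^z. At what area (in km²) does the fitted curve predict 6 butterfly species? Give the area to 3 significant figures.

z = ln(8/4) / ln(11.9/1.81) = 0.6931 / 1.8832 = 0.3681
c = 4 / 1.81^0.3681 = 4 / 1.244 = 3.215
A = (6/3.215)^(1/0.3681) ⇒ ln A = ln(1.866)/0.3681 = 1.6949
A = e^1.6949 ≈ 5.446 km²

5.45 km²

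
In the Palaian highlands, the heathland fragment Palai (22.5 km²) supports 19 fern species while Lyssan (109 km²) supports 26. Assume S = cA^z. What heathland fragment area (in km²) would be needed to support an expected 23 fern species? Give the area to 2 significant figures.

59 km²

z = ln(26/19) / ln(109/22.5) = 0.3137 / 1.5778 = 0.1988
c = 19 / 22.5^0.1988 = 19 / 1.857 = 10.23
A = (23/10.23)^(1/0.1988) ⇒ ln A = ln(2.248)/0.1988 = 4.0746
A = e^4.0746 ≈ 58.83 km²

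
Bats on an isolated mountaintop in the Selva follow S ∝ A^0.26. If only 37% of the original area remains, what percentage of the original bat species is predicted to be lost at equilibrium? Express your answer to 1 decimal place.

S_new/S_old = (A_new/A_old)^z = 0.37^0.26
= exp(0.26 × ln 0.37) = exp(0.26 × -0.9943) = exp(-0.2585) ≈ 0.7722
Fraction lost = 1 − 0.7722 = 0.2278

22.8%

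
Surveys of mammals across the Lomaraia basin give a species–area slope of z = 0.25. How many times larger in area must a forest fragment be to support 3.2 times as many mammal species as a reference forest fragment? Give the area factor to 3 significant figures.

105

(A₂/A₁)^0.25 = 3.2, so A₂/A₁ = 3.2^(1/0.25) = 3.2^4
ln(A₂/A₁) = ln 3.2 / 0.25 = 1.1632 / 0.25 = 4.6526
A₂/A₁ = e^4.6526 ≈ 104.9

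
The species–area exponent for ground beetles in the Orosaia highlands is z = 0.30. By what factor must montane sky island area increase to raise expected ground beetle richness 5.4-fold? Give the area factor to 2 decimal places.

(A₂/A₁)^0.3 = 5.4, so A₂/A₁ = 5.4^(1/0.3) = 5.4^3.333
ln(A₂/A₁) = ln 5.4 / 0.3 = 1.6864 / 0.3 = 5.6213
A₂/A₁ = e^5.6213 ≈ 276.3

276.26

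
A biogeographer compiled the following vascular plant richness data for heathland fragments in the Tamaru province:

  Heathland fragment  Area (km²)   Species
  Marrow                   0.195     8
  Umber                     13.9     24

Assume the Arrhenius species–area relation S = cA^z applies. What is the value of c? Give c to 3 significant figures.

z = ln(S₂/S₁) / ln(A₂/A₁) = ln(24/8) / ln(13.9/0.195) = 1.0986 / 4.2666 = 0.2575
c = S₁ / A₁^z = 8 / 0.195^0.2575 = 8 / 0.6564 = 12.19

12.2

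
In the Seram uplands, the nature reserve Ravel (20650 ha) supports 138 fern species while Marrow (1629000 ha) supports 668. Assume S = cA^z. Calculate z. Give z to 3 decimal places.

0.361

Taking logs: ln S = ln c + z ln A, so z = (ln S₂ − ln S₁)/(ln A₂ − ln A₁).
z = ln(668/138) / ln(1629000/20650) = ln(4.841) / ln(78.89) = 1.5770 / 4.3680 = 0.3610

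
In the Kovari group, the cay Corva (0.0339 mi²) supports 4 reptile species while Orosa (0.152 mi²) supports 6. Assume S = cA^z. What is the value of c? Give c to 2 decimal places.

9.98

z = ln(S₂/S₁) / ln(A₂/A₁) = ln(6/4) / ln(0.152/0.0339) = 0.4055 / 1.5005 = 0.2702
c = S₁ / A₁^z = 4 / 0.0339^0.2702 = 4 / 0.4007 = 9.982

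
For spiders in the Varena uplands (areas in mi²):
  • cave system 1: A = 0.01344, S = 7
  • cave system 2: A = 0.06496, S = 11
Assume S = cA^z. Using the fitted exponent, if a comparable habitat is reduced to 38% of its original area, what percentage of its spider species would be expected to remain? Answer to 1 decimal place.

z = ln(11/7) / ln(0.06496/0.01344) = 0.4520 / 1.5755 = 0.2869
S_new/S_old = (A_new/A_old)^z = 0.38^0.2869 = exp(0.2869 × -0.9676) = 0.7576

75.8%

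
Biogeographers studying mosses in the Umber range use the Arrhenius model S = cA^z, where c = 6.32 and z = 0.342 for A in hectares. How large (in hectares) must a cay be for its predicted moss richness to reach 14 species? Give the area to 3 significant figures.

10.2 hectares

14 = 6.32 × A^0.342  ⇒  A^0.342 = 14/6.32 = 2.215
ln A = ln(2.215) / 0.342 = 0.7953 / 0.342 = 2.3256
A = e^2.3256 ≈ 10.23 hectares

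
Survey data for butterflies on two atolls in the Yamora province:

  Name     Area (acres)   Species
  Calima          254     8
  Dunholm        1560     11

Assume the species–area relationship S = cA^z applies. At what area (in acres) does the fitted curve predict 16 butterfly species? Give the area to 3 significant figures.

z = ln(11/8) / ln(1560/254) = 0.3185 / 1.8151 = 0.1754
c = 8 / 254^0.1754 = 8 / 2.642 = 3.028
A = (16/3.028)^(1/0.1754) ⇒ ln A = ln(5.284)/0.1754 = 9.4881
A = e^9.4881 ≈ 13202 acres

13200 acres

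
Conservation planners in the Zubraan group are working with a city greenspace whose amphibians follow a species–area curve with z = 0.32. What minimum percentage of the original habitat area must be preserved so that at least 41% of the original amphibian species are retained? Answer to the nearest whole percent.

Need (A_new/A_old)^0.32 = 0.41, so A_new/A_old = 0.41^(1/0.32) = 0.41^3.125
ln(A_new/A_old) = ln 0.41 / 0.32 = -0.8916 / 0.32 = -2.7862
A_new/A_old = e^-2.7862 ≈ 0.06165

6%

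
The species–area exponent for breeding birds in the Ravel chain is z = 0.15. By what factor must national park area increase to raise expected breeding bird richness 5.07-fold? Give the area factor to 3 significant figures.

(A₂/A₁)^0.15 = 5.07, so A₂/A₁ = 5.07^(1/0.15) = 5.07^6.667
ln(A₂/A₁) = ln 5.07 / 0.15 = 1.6233 / 0.15 = 10.8223
A₂/A₁ = e^10.8223 ≈ 50125

50100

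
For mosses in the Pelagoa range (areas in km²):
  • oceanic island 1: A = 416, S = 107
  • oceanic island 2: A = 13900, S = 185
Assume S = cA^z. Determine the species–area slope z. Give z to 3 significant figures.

Taking logs: ln S = ln c + z ln A, so z = (ln S₂ − ln S₁)/(ln A₂ − ln A₁).
z = ln(185/107) / ln(13900/416) = ln(1.729) / ln(33.41) = 0.5475 / 3.5090 = 0.1560

0.156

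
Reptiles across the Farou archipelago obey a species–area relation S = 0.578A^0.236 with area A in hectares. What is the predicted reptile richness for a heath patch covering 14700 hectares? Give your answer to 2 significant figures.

5.6

S = 0.578 × 14700^0.236
ln S = ln 0.578 + 0.236 × ln 14700 = -0.5482 + 0.236 × 9.5956 = 1.7164
S = e^1.7164 ≈ 5.564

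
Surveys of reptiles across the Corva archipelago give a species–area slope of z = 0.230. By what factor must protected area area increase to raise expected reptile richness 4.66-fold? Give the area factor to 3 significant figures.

(A₂/A₁)^0.23 = 4.66, so A₂/A₁ = 4.66^(1/0.23) = 4.66^4.348
ln(A₂/A₁) = ln 4.66 / 0.23 = 1.5390 / 0.23 = 6.6914
A₂/A₁ = e^6.6914 ≈ 805.4

805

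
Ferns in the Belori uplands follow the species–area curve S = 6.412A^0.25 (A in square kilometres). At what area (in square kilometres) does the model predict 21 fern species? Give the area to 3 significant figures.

115 square kilometres

21 = 6.412 × A^0.25  ⇒  A^0.25 = 21/6.412 = 3.275
ln A = ln(3.275) / 0.25 = 1.1864 / 0.25 = 4.7454
A = e^4.7454 ≈ 115.1 square kilometres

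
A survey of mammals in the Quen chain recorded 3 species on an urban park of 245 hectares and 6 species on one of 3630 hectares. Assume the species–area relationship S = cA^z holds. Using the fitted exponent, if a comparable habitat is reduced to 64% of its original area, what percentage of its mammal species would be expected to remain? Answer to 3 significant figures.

89.2%

z = ln(6/3) / ln(3630/245) = 0.6931 / 2.6957 = 0.2571
S_new/S_old = (A_new/A_old)^z = 0.64^0.2571 = exp(0.2571 × -0.4463) = 0.8916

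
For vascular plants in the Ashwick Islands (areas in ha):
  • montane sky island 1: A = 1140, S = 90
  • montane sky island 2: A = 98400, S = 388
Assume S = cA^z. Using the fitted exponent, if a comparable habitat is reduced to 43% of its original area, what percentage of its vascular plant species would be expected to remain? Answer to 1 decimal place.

z = ln(388/90) / ln(98400/1140) = 1.4612 / 4.4580 = 0.3278
S_new/S_old = (A_new/A_old)^z = 0.43^0.3278 = exp(0.3278 × -0.8440) = 0.7583

75.8%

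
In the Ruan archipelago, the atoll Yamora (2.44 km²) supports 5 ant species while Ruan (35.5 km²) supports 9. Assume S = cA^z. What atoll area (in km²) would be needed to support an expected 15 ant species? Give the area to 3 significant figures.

364 km²

z = ln(9/5) / ln(35.5/2.44) = 0.5878 / 2.6775 = 0.2195
c = 5 / 2.44^0.2195 = 5 / 1.216 = 4.111
A = (15/4.111)^(1/0.2195) ⇒ ln A = ln(3.649)/0.2195 = 5.8965
A = e^5.8965 ≈ 363.8 km²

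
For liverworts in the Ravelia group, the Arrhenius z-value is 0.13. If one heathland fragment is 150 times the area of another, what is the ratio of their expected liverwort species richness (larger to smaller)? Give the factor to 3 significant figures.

1.92

S₂/S₁ = (A₂/A₁)^z = 150^0.13
ln(S₂/S₁) = 0.13 × ln 150 = 0.13 × 5.0106 = 0.6514
S₂/S₁ = e^0.6514 ≈ 1.918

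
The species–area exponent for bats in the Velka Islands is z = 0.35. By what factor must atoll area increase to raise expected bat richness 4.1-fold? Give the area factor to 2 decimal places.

(A₂/A₁)^0.35 = 4.1, so A₂/A₁ = 4.1^(1/0.35) = 4.1^2.857
ln(A₂/A₁) = ln 4.1 / 0.35 = 1.4110 / 0.35 = 4.0314
A₂/A₁ = e^4.0314 ≈ 56.34

56.34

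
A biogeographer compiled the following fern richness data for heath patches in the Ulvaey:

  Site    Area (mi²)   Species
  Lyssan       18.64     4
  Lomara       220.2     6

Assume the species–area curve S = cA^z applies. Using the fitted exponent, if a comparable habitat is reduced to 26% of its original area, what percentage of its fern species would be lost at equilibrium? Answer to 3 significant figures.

19.8%

z = ln(6/4) / ln(220.2/18.64) = 0.4055 / 2.4692 = 0.1642
S_new/S_old = (A_new/A_old)^z = 0.26^0.1642 = exp(0.1642 × -1.3471) = 0.8016
Fraction lost = 1 − 0.8016 = 0.1984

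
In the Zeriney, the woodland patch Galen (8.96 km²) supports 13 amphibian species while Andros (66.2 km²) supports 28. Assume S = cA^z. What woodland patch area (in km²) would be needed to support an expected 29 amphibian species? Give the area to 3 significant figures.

72.5 km²

z = ln(28/13) / ln(66.2/8.96) = 0.7673 / 1.9999 = 0.3836
c = 13 / 8.96^0.3836 = 13 / 2.319 = 5.605
A = (29/5.605)^(1/0.3836) ⇒ ln A = ln(5.174)/0.3836 = 4.2841
A = e^4.2841 ≈ 72.54 km²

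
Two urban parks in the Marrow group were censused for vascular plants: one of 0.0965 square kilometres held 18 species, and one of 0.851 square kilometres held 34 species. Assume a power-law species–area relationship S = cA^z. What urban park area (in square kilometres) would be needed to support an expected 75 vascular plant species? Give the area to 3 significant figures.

z = ln(34/18) / ln(0.851/0.0965) = 0.6360 / 2.1769 = 0.2922
c = 18 / 0.0965^0.2922 = 18 / 0.505 = 35.64
A = (75/35.64)^(1/0.2922) ⇒ ln A = ln(2.104)/0.2922 = 2.5465
A = e^2.5465 ≈ 12.76 square kilometres

12.8 square kilometres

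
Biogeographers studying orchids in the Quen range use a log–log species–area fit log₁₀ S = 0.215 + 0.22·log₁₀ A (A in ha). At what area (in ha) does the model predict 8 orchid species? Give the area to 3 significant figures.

1340 ha

8 = 1.641 × A^0.22  ⇒  A^0.22 = 8/1.641 = 4.876
ln A = ln(4.876) / 0.22 = 1.5844 / 0.22 = 7.2018
A = e^7.2018 ≈ 1342 ha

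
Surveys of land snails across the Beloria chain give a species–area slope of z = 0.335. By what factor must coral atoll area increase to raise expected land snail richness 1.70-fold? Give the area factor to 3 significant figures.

(A₂/A₁)^0.335 = 1.7, so A₂/A₁ = 1.7^(1/0.335) = 1.7^2.985
ln(A₂/A₁) = ln 1.7 / 0.335 = 0.5306 / 0.335 = 1.5840
A₂/A₁ = e^1.5840 ≈ 4.874

4.87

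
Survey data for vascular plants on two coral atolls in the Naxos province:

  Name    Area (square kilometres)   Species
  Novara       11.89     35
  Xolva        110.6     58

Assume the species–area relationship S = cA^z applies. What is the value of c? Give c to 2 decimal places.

z = ln(S₂/S₁) / ln(A₂/A₁) = ln(58/35) / ln(110.6/11.89) = 0.5051 / 2.2302 = 0.2265
c = S₁ / A₁^z = 35 / 11.89^0.2265 = 35 / 1.752 = 19.98

19.98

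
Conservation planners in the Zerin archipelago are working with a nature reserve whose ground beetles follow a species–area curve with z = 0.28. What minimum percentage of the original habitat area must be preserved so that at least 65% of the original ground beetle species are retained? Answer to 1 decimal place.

Need (A_new/A_old)^0.28 = 0.65, so A_new/A_old = 0.65^(1/0.28) = 0.65^3.571
ln(A_new/A_old) = ln 0.65 / 0.28 = -0.4308 / 0.28 = -1.5385
A_new/A_old = e^-1.5385 ≈ 0.2147

21.5%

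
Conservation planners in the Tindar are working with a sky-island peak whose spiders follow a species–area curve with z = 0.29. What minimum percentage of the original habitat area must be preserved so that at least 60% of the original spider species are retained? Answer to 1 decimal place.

17.2%

Need (A_new/A_old)^0.29 = 0.6, so A_new/A_old = 0.6^(1/0.29) = 0.6^3.448
ln(A_new/A_old) = ln 0.6 / 0.29 = -0.5108 / 0.29 = -1.7615
A_new/A_old = e^-1.7615 ≈ 0.1718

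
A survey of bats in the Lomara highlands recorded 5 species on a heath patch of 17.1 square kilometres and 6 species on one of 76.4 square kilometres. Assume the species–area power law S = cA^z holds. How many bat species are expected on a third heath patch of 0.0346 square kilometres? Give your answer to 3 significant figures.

z = ln(6/5) / ln(76.4/17.1) = 0.1823 / 1.4969 = 0.1218
c = 5 / 17.1^0.1218 = 5 / 1.413 = 3.538
S₃ = 3.538 × 0.0346^0.1218 = 3.538 × 0.6638 ≈ 2.349

2.35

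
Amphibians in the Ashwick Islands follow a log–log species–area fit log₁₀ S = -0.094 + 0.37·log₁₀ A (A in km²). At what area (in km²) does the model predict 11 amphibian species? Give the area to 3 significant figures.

1170 km²

11 = 0.8054 × A^0.37  ⇒  A^0.37 = 11/0.8054 = 13.66
ln A = ln(13.66) / 0.37 = 2.6143 / 0.37 = 7.0658
A = e^7.0658 ≈ 1171 km²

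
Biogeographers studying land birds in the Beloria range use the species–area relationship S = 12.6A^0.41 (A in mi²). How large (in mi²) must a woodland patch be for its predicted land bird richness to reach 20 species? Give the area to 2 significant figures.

3.1 mi²

20 = 12.6 × A^0.41  ⇒  A^0.41 = 20/12.6 = 1.587
ln A = ln(1.587) / 0.41 = 0.4620 / 0.41 = 1.1269
A = e^1.1269 ≈ 3.086 mi²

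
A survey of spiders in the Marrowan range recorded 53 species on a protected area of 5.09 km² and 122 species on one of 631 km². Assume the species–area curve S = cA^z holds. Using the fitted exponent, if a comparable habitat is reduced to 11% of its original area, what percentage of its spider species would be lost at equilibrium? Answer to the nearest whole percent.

32%

z = ln(122/53) / ln(631/5.09) = 0.8337 / 4.8200 = 0.1730
S_new/S_old = (A_new/A_old)^z = 0.11^0.1730 = exp(0.1730 × -2.2073) = 0.6826
Fraction lost = 1 − 0.6826 = 0.3174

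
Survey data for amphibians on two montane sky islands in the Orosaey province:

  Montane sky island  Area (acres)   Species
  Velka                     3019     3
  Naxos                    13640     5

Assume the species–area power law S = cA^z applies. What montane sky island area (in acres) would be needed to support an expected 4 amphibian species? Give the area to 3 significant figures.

7060 acres

z = ln(5/3) / ln(13640/3019) = 0.5108 / 1.5081 = 0.3387
c = 3 / 3019^0.3387 = 3 / 15.09 = 0.1988
A = (4/0.1988)^(1/0.3387) ⇒ ln A = ln(20.12)/0.3387 = 8.8620
A = e^8.8620 ≈ 7059 acres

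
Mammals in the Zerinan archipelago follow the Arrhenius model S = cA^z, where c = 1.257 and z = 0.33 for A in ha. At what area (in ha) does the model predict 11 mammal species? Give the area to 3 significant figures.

11 = 1.257 × A^0.33  ⇒  A^0.33 = 11/1.257 = 8.751
ln A = ln(8.751) / 0.33 = 2.1692 / 0.33 = 6.5732
A = e^6.5732 ≈ 715.7 ha

716 ha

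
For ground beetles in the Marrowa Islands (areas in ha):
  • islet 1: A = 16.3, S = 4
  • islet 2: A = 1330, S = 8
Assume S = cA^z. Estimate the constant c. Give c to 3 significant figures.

2.58

z = ln(S₂/S₁) / ln(A₂/A₁) = ln(8/4) / ln(1330/16.3) = 0.6931 / 4.4018 = 0.1575
c = S₁ / A₁^z = 4 / 16.3^0.1575 = 4 / 1.552 = 2.577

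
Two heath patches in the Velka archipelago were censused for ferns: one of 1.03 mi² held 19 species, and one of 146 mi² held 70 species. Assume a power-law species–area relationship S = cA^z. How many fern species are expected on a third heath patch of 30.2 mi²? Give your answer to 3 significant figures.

46.2

z = ln(70/19) / ln(146/1.03) = 1.3041 / 4.9540 = 0.2632
c = 19 / 1.03^0.2632 = 19 / 1.008 = 18.85
S₃ = 18.85 × 30.2^0.2632 = 18.85 × 2.452 ≈ 46.23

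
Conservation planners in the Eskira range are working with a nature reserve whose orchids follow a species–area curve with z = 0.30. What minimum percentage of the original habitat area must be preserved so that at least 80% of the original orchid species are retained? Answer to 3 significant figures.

47.5%

Need (A_new/A_old)^0.3 = 0.8, so A_new/A_old = 0.8^(1/0.3) = 0.8^3.333
ln(A_new/A_old) = ln 0.8 / 0.3 = -0.2231 / 0.3 = -0.7438
A_new/A_old = e^-0.7438 ≈ 0.4753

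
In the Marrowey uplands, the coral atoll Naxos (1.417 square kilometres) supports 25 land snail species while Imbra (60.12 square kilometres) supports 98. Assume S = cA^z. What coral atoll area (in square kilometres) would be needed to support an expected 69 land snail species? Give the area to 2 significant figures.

23 square kilometres

z = ln(98/25) / ln(60.12/1.417) = 1.3661 / 3.7478 = 0.3645
c = 25 / 1.417^0.3645 = 25 / 1.135 = 22.02
A = (69/22.02)^(1/0.3645) ⇒ ln A = ln(3.134)/0.3645 = 3.1338
A = e^3.1338 ≈ 22.96 square kilometres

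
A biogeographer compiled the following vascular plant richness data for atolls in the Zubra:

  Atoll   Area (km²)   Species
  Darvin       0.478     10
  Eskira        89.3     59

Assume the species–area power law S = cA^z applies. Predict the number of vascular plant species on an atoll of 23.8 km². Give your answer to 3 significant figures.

z = ln(59/10) / ln(89.3/0.478) = 1.7750 / 5.2301 = 0.3394
c = 10 / 0.478^0.3394 = 10 / 0.7784 = 12.85
S₃ = 12.85 × 23.8^0.3394 = 12.85 × 2.932 ≈ 37.67

37.7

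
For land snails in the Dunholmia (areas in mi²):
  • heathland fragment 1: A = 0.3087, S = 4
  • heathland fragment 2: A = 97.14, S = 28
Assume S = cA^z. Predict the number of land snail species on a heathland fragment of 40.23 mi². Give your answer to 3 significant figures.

z = ln(28/4) / ln(97.14/0.3087) = 1.9459 / 5.7515 = 0.3383
c = 4 / 0.3087^0.3383 = 4 / 0.6719 = 5.953
S₃ = 5.953 × 40.23^0.3383 = 5.953 × 3.49 ≈ 20.78

20.8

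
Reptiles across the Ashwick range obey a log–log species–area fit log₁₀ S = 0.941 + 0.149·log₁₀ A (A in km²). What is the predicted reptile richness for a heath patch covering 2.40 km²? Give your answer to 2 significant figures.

S = 8.73 × 2.4^0.149
ln S = ln 8.73 + 0.149 × ln 2.4 = 2.1667 + 0.149 × 0.8755 = 2.2972
S = e^2.2972 ≈ 9.946

9.9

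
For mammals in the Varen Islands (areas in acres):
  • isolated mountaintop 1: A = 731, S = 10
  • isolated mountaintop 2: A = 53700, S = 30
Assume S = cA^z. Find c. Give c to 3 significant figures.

1.85

z = ln(S₂/S₁) / ln(A₂/A₁) = ln(30/10) / ln(53700/731) = 1.0986 / 4.2968 = 0.2557
c = S₁ / A₁^z = 10 / 731^0.2557 = 10 / 5.398 = 1.852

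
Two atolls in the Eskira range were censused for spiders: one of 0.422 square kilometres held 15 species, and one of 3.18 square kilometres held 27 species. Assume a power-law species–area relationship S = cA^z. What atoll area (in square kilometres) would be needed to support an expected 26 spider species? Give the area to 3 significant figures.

2.79 square kilometres

z = ln(27/15) / ln(3.18/0.422) = 0.5878 / 2.0196 = 0.2910
c = 15 / 0.422^0.2910 = 15 / 0.778 = 19.28
A = (26/19.28)^(1/0.2910) ⇒ ln A = ln(1.348)/0.2910 = 1.0272
A = e^1.0272 ≈ 2.793 square kilometres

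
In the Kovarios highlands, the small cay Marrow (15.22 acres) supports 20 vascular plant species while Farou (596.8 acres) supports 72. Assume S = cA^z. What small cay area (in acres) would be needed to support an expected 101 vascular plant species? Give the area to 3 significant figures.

1570 acres

z = ln(72/20) / ln(596.8/15.22) = 1.2809 / 3.6690 = 0.3491
c = 20 / 15.22^0.3491 = 20 / 2.587 = 7.731
A = (101/7.731)^(1/0.3491) ⇒ ln A = ln(13.06)/0.3491 = 7.3610
A = e^7.3610 ≈ 1573 acres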